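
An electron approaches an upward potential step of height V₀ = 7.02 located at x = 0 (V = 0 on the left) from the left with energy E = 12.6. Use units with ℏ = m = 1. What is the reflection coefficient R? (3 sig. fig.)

R = 0.0403

On each side the TISE gives plane waves with k = √(2m(E − V))/ℏ: k₁ = √(2·1·12.6) = 5.020, k₂ = √(2·1·5.58) = 3.341.
Matching ψ and ψ′ at x = 0 gives r = (k₁ − k₂)/(k₁ + k₂), so R = r² = 0.04034 and T = 1 − R = 0.9597.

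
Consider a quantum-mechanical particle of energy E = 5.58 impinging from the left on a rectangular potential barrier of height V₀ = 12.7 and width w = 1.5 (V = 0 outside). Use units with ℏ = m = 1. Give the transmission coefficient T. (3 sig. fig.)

Since E < V₀ the interior solution is evanescent with decay constant κ = √(2m(V₀ − E))/ℏ = 3.774.
κw = 5.660, sinh(κw) = 143.6.
The exact tunnelling result is T⁻¹ = 1 + V₀² sinh²(κw) / [4E(V₀ − E)] = 20940, so T = 0.0000478.

T = 0.0000478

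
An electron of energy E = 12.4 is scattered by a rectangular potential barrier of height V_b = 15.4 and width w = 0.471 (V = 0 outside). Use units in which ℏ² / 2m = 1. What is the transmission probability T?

E < V_b: inside the barrier ψ ∝ e^{±κx} with κ = √(2m(V_b − E))/ℏ = 1.732.
κw = 0.8158, sinh(κw) = 0.9093.
The exact tunnelling result is T⁻¹ = 1 + V_b² sinh²(κw) / [4E(V_b − E)] = 2.318, so T = 0.431.

T = 0.431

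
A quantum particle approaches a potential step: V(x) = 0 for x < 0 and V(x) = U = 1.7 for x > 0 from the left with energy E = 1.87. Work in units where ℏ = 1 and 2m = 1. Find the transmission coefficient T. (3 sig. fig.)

T = 0.712

The wavenumbers are k₁ = √(2mE)/ℏ = 1.367 on the left and k₂ = √(2m(E − U))/ℏ = 0.4123 on the right.
Continuity of ψ and ψ′ at the step yields the reflection amplitude r = (k₁ − k₂)/(k₁ + k₂) = 0.5367; thus R = |r|² = 0.2880, T = 0.7120.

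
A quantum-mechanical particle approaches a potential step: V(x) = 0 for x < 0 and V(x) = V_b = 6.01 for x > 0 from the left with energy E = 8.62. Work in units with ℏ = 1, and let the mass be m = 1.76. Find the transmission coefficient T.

On each side the TISE gives plane waves with k = √(2m(E − V))/ℏ: k₁ = √(2·1.76·8.62) = 5.508, k₂ = √(2·1.76·2.61) = 3.031.
Matching ψ and ψ′ at x = 0 gives r = (k₁ − k₂)/(k₁ + k₂), so R = r² = 0.08416 and T = 1 − R = 0.9158.

T = 0.916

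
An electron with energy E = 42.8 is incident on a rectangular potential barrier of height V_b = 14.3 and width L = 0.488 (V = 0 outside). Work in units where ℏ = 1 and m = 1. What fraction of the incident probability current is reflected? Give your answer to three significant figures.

Above the barrier the interior wavenumber is k₂ = √(2m(E − V_b))/ℏ = 7.550, giving phase k₂L = 3.684.
T = [1 + V_b² sin²(k₂L) / (4E(E − V_b))]⁻¹ = 1/1.011 = 0.989.
R = 1 − T = 0.0111.

R = 0.0111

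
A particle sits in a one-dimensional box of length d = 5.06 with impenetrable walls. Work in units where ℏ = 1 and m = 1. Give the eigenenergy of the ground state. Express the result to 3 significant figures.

The infinite-well eigenfunctions ψ_n = √(2/d) sin(nπx/d) vanish at both walls, giving E_n = n²π²ℏ²/(2md²).
E_1 = 1² × π² / (2 × 1 × 5.06²) = 0.1927.

E = 0.193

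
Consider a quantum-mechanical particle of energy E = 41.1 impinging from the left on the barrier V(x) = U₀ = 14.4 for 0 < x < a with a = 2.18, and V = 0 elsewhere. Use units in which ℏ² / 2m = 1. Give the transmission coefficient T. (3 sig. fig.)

E > U₀: inside the barrier k₂ = √(2m(E − U₀))/ℏ = 5.167, k₂a = 11.26.
Matching at both interfaces gives T⁻¹ = 1 + U₀² sin²(k₂a) / [4E(E − U₀)] = 1.044, hence T = 0.958.

T = 0.958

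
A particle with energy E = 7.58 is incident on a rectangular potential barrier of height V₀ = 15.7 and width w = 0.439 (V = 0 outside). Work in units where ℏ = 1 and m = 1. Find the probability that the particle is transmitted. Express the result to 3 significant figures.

T = 0.110

Since E < V₀ the interior solution is evanescent with decay constant κ = √(2m(V₀ − E))/ℏ = 4.030.
κw = 1.769, sinh(κw) = 2.848.
Matching ψ, ψ′ at both faces gives T = [1 + V₀² sinh²(κw) / (4E(V₀ − E))]⁻¹ = 1/9.118 = 0.110.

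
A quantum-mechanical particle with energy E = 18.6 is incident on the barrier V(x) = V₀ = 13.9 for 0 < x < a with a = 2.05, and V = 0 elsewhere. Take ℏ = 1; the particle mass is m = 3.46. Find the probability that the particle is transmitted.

T = 0.754

E > V₀: inside the barrier k₂ = √(2m(E − V₀))/ℏ = 5.703, k₂a = 11.69.
T = [1 + V₀² sin²(k₂a) / (4E(E − V₀))]⁻¹ = 1/1.326 = 0.754.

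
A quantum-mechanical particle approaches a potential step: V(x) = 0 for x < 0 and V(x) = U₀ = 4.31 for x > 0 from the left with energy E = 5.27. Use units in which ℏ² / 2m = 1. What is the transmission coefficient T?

T = 0.839

The wavenumbers are k₁ = √(2mE)/ℏ = 2.296 on the left and k₂ = √(2m(E − U₀))/ℏ = 0.9798 on the right.
Continuity of ψ and ψ′ at the step yields the reflection amplitude r = (k₁ − k₂)/(k₁ + k₂) = 0.4017; thus R = |r|² = 0.1614, T = 0.8386.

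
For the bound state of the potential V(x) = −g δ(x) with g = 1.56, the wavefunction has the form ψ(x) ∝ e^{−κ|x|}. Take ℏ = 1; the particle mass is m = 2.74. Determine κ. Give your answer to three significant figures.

κ = 4.27

Integrate −(ℏ²/2m)ψ'' − gδ(x)ψ = Eψ from −ε to +ε: the ψ'' term gives ψ'(0⁺) − ψ'(0⁻) and the δ term gives −(2mg/ℏ²)ψ(0).
With ψ ∝ e^{−κ|x|} this yields −2κ = −2mg/ℏ², so κ = mg/ℏ² = 4.274.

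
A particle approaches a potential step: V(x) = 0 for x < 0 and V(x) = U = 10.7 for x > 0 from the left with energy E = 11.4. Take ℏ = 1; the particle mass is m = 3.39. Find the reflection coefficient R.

On each side the TISE gives plane waves with k = √(2m(E − V))/ℏ: k₁ = √(2·3.39·11.4) = 8.792, k₂ = √(2·3.39·0.7) = 2.179.
Continuity of ψ and ψ′ at the step yields the reflection amplitude r = (k₁ − k₂)/(k₁ + k₂) = 0.6028; thus R = |r|² = 0.3634, T = 0.6366.

R = 0.363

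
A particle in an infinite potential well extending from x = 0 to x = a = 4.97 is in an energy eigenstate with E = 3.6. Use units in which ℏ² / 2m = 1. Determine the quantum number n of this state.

n = 3

From E_n = n²π²ℏ²/(2ma²) invert to n = √(2ma²E)/(πℏ).
n = (4.97/π) × √(2 × 0.5 × 3.6) = 3.002 → n = 3.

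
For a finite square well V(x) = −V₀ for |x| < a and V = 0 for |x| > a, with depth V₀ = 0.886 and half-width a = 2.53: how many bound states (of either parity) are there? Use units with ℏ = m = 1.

N = 3

The dimensionless depth is z₀ = a√(2mV₀)/ℏ = 2.53 × √(1.772) = 3.368.
A new bound state (alternating even/odd) appears each time z₀ passes a multiple of π/2, so N = ⌊2z₀/π⌋ + 1 = ⌊2.144⌋ + 1 = 3.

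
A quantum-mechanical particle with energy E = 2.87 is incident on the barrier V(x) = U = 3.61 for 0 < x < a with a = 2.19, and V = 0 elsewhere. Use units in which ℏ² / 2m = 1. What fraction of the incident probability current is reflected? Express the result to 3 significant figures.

E < U: inside the barrier ψ ∝ e^{±κx} with κ = √(2m(U − E))/ℏ = 0.8602.
κa = 1.884, sinh(κa) = 3.214.
The exact tunnelling result is T⁻¹ = 1 + U² sinh²(κa) / [4E(U − E)] = 16.84, so T = 0.0594.
R = 1 − T = 0.941.

R = 0.941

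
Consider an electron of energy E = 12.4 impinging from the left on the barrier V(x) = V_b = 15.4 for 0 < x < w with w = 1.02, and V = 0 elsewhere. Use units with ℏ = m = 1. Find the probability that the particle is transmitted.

T = 0.0169

E < V_b: inside the barrier ψ ∝ e^{±κx} with κ = √(2m(V_b − E))/ℏ = 2.449.
κw = 2.498, sinh(κw) = 6.041.
Matching ψ, ψ′ at both faces gives T = [1 + V_b² sinh²(κw) / (4E(V_b − E))]⁻¹ = 1/59.16 = 0.0169.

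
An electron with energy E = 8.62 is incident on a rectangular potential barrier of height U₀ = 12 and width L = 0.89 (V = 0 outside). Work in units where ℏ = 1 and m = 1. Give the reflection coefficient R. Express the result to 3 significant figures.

R = 0.969

E < U₀: inside the barrier ψ ∝ e^{±κx} with κ = √(2m(U₀ − E))/ℏ = 2.600.
κL = 2.314, sinh(κL) = 5.008.
The exact tunnelling result is T⁻¹ = 1 + U₀² sinh²(κL) / [4E(U₀ − E)] = 31.99, so T = 0.0313.
R = 1 − T = 0.969.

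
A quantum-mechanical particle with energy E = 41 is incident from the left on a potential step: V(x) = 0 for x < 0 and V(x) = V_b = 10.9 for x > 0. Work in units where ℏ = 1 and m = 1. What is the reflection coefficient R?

R = 0.00595

On each side the TISE gives plane waves with k = √(2m(E − V))/ℏ: k₁ = √(2·1·41) = 9.055, k₂ = √(2·1·30.1) = 7.759.
Continuity of ψ and ψ′ at the step yields the reflection amplitude r = (k₁ − k₂)/(k₁ + k₂) = 0.07711; thus R = |r|² = 0.005946, T = 0.9941.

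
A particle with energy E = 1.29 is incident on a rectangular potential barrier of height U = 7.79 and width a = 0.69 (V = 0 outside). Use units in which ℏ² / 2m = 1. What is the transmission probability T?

Since E < U the interior solution is evanescent with decay constant κ = √(2m(U − E))/ℏ = 2.550.
κa = 1.759, sinh(κa) = 2.818.
Matching ψ, ψ′ at both faces gives T = [1 + U² sinh²(κa) / (4E(U − E))]⁻¹ = 1/15.36 = 0.0651.

T = 0.0651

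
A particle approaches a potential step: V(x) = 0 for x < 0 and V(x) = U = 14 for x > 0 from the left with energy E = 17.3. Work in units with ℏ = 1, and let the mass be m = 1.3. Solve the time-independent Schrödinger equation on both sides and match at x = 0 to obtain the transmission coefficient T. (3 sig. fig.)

T = 0.846

The wavenumbers are k₁ = √(2mE)/ℏ = 6.707 on the left and k₂ = √(2m(E − U))/ℏ = 2.929 on the right.
Continuity of ψ and ψ′ at the step yields the reflection amplitude r = (k₁ − k₂)/(k₁ + k₂) = 0.3920; thus R = |r|² = 0.1537, T = 0.8463.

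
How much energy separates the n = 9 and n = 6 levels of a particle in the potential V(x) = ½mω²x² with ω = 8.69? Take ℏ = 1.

ΔE = 26.1

E_n = ℏω(n + ½), so ΔE = (9 − 6) ℏω = 3 × 8.69 = 26.07.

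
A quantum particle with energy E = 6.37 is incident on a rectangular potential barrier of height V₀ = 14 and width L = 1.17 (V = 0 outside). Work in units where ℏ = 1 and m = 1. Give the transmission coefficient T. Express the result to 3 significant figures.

E < V₀: inside the barrier ψ ∝ e^{±κx} with κ = √(2m(V₀ − E))/ℏ = 3.906.
κL = 4.570, sinh(κL) = 48.29.
Matching ψ, ψ′ at both faces gives T = [1 + V₀² sinh²(κL) / (4E(V₀ − E))]⁻¹ = 1/2352 = 0.000425.

T = 0.000425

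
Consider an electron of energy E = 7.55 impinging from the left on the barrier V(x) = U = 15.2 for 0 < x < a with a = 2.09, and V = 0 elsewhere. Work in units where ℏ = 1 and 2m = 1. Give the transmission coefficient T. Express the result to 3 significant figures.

E < U: inside the barrier ψ ∝ e^{±κx} with κ = √(2m(U − E))/ℏ = 2.766.
κa = 5.781, sinh(κa) = 162.0.
The exact tunnelling result is T⁻¹ = 1 + U² sinh²(κa) / [4E(U − E)] = 26240, so T = 0.0000381.

T = 0.0000381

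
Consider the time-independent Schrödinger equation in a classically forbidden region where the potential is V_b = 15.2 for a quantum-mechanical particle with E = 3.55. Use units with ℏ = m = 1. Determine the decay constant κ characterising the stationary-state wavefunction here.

κ = 4.83

Since E < V_b the TISE in this region is ψ'' = κ²ψ with κ = √(2m(V_b − E))/ℏ.
κ = √(2 × 1 × 11.65) = 4.827.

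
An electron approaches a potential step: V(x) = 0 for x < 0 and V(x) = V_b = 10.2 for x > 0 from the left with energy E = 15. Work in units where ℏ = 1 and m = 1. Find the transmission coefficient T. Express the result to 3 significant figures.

T = 0.923

The wavenumbers are k₁ = √(2mE)/ℏ = 5.477 on the left and k₂ = √(2m(E − V_b))/ℏ = 3.098 on the right.
Matching ψ and ψ′ at x = 0 gives r = (k₁ − k₂)/(k₁ + k₂), so R = r² = 0.07695 and T = 1 − R = 0.9231.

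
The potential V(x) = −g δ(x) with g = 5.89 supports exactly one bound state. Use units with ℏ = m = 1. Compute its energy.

For x ≠ 0 the bound state is ψ ∝ e^{−κ|x|}; integrating the TISE across the delta gives the cusp condition 2κ = 2mg/ℏ², so κ = 5.890.
Then E = −ℏ²κ²/(2m) = −mg²/(2ℏ²) = -17.35.

E = -17.3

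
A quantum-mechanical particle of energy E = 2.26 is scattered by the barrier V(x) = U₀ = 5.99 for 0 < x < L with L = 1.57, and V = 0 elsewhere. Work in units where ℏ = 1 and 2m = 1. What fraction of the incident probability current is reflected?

E < U₀: inside the barrier ψ ∝ e^{±κx} with κ = √(2m(U₀ − E))/ℏ = 1.931.
κL = 3.032, sinh(κL) = 10.35.
The exact tunnelling result is T⁻¹ = 1 + U₀² sinh²(κL) / [4E(U₀ − E)] = 114.9, so T = 0.00870.
R = 1 − T = 0.991.

R = 0.991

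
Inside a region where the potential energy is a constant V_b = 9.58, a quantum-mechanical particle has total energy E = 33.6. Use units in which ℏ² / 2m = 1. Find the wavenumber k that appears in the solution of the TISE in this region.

With E > V_b the solution is oscillatory, ψ ∝ e^{±ikx} with k = √(2m(E − V_b))/ℏ.
k = √(2 × 0.5 × 24.02) = 4.901.

k = 4.90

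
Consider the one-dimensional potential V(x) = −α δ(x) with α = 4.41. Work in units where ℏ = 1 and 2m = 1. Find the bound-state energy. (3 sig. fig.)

The bound state is ψ(x) = √κ e^{−κ|x|}. The derivative jump ψ'(0⁺) − ψ'(0⁻) = −(2mα/ℏ²)ψ(0) fixes κ = mα/ℏ² = 2.205.
Then E = −ℏ²κ²/(2m) = −mα²/(2ℏ²) = -4.862.

E = -4.86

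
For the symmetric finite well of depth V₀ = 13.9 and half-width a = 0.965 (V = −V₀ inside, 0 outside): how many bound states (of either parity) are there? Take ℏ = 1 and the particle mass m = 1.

N = 4

Define the well-strength parameter z₀ = (a/ℏ)√(2mV₀) = 0.965 × √(2·1·13.9) = 5.088.
A new bound state (alternating even/odd) appears each time z₀ passes a multiple of π/2, so N = ⌊2z₀/π⌋ + 1 = ⌊3.239⌋ + 1 = 4.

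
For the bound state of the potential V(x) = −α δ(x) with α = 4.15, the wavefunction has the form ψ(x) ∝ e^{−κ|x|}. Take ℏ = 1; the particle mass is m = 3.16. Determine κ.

κ = 13.1

Integrating the TISE across x = 0 gives the cusp condition ψ'(0⁺) − ψ'(0⁻) = −(2mα/ℏ²)ψ(0).
With ψ ∝ e^{−κ|x|} this yields −2κ = −2mα/ℏ², so κ = mα/ℏ² = 13.11.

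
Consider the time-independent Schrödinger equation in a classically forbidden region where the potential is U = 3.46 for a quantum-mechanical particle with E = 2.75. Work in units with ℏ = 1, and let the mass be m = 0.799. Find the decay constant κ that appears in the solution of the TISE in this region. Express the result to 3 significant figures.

κ = 1.07

Since E < U the TISE in this region is ψ'' = κ²ψ with κ = √(2m(U − E))/ℏ.
κ = √(2 × 0.799 × 0.71) = 1.065.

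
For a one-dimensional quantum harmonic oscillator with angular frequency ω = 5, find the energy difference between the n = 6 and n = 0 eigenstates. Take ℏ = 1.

E_n = ℏω(n + ½), so ΔE = (6 − 0) ℏω = 6 × 5 = 30.00.

ΔE = 30.0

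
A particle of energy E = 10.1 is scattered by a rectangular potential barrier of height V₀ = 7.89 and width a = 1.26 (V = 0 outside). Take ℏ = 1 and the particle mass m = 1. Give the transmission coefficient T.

Above the barrier the interior wavenumber is k₂ = √(2m(E − V₀))/ℏ = 2.102, giving phase k₂a = 2.649.
T = [1 + V₀² sin²(k₂a) / (4E(E − V₀))]⁻¹ = 1/1.156 = 0.865.

T = 0.865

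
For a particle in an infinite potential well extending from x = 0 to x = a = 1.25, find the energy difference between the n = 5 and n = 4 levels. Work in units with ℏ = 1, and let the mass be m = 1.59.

E_n = n²π²ℏ²/(2ma²), so ΔE = (5² − 4²) π²ℏ²/(2ma²).
ΔE = 9 × π² / (2 × 1.59 × 1.25²) = 17.88.

ΔE = 17.9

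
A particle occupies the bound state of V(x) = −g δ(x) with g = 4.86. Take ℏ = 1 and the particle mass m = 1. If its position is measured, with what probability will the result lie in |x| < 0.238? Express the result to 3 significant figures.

The normalised bound state is ψ = √κ e^{−κ|x|} with κ = mg/ℏ² = 4.860.
P(|x| < d) = ∫_{−d}^{d} κ e^{−2κ|x|} dx = 1 − e^{−2κd} = 1 − e^{−2.313} = 0.9011.

P = 0.901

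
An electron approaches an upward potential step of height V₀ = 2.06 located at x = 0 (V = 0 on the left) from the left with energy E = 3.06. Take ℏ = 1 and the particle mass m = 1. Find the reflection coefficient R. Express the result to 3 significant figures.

R = 0.0743

On each side the TISE gives plane waves with k = √(2m(E − V))/ℏ: k₁ = √(2·1·3.06) = 2.474, k₂ = √(2·1·1) = 1.414.
Matching ψ and ψ′ at x = 0 gives r = (k₁ − k₂)/(k₁ + k₂), so R = r² = 0.07428 and T = 1 − R = 0.9257.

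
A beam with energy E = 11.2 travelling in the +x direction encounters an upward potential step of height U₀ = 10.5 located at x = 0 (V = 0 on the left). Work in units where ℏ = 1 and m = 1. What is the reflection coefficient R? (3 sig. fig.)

The wavenumbers are k₁ = √(2mE)/ℏ = 4.733 on the left and k₂ = √(2m(E − U₀))/ℏ = 1.183 on the right.
Matching ψ and ψ′ at x = 0 gives r = (k₁ − k₂)/(k₁ + k₂), so R = r² = 0.3600 and T = 1 − R = 0.6400.

R = 0.360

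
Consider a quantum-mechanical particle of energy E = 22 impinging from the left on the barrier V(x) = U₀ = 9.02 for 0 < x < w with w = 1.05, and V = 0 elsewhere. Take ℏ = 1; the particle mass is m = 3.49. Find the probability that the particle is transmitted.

Above the barrier the interior wavenumber is k₂ = √(2m(E − U₀))/ℏ = 9.518, giving phase k₂w = 9.994.
T = [1 + U₀² sin²(k₂w) / (4E(E − U₀))]⁻¹ = 1/1.021 = 0.980.

T = 0.980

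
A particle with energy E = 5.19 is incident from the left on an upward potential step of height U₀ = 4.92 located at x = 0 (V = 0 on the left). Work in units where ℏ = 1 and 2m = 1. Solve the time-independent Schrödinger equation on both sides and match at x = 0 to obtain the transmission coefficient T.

T = 0.605

The wavenumbers are k₁ = √(2mE)/ℏ = 2.278 on the left and k₂ = √(2m(E − U₀))/ℏ = 0.5196 on the right.
Continuity of ψ and ψ′ at the step yields the reflection amplitude r = (k₁ − k₂)/(k₁ + k₂) = 0.6286; thus R = |r|² = 0.3951, T = 0.6049.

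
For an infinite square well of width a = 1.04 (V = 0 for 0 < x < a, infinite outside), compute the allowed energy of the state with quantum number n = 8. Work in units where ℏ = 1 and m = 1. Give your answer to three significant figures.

E = 292

The infinite-well eigenfunctions ψ_n = √(2/a) sin(nπx/a) vanish at both walls, giving E_n = n²π²ℏ²/(2ma²).
E_8 = 8² × π² / (2 × 1 × 1.04²) = 292.0.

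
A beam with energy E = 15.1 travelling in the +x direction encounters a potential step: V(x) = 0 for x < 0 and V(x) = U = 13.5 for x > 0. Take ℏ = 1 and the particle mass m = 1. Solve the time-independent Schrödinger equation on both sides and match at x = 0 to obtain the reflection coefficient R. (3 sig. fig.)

On each side the TISE gives plane waves with k = √(2m(E − V))/ℏ: k₁ = √(2·1·15.1) = 5.495, k₂ = √(2·1·1.6) = 1.789.
Continuity of ψ and ψ′ at the step yields the reflection amplitude r = (k₁ − k₂)/(k₁ + k₂) = 0.5088; thus R = |r|² = 0.2589, T = 0.7411.

R = 0.259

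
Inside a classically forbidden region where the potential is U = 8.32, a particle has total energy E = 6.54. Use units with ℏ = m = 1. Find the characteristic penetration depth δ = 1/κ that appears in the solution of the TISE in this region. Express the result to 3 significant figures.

δ = 0.530

Since E < U the TISE in this region is ψ'' = κ²ψ with κ = √(2m(U − E))/ℏ.
κ = √(2 × 1 × 1.78) = 1.887. The penetration depth is δ = 1/κ = 0.530.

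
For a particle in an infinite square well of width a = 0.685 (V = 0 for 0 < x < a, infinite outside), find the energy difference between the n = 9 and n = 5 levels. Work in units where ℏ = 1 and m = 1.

E_n = n²π²ℏ²/(2ma²), so ΔE = (9² − 5²) π²ℏ²/(2ma²).
ΔE = 56 × π² / (2 × 1 × 0.685²) = 588.9.

ΔE = 589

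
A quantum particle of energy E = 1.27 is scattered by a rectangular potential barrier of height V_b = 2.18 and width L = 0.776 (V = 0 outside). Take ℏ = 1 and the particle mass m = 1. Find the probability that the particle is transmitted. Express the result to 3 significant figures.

Since E < V_b the interior solution is evanescent with decay constant κ = √(2m(V_b − E))/ℏ = 1.349.
κL = 1.047, sinh(κL) = 1.249.
Matching ψ, ψ′ at both faces gives T = [1 + V_b² sinh²(κL) / (4E(V_b − E))]⁻¹ = 1/2.603 = 0.384.

T = 0.384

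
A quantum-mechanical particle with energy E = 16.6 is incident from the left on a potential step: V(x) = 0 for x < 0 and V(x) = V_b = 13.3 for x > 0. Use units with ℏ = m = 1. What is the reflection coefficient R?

R = 0.147

The wavenumbers are k₁ = √(2mE)/ℏ = 5.762 on the left and k₂ = √(2m(E − V_b))/ℏ = 2.569 on the right.
Matching ψ and ψ′ at x = 0 gives r = (k₁ − k₂)/(k₁ + k₂), so R = r² = 0.1469 and T = 1 − R = 0.8531.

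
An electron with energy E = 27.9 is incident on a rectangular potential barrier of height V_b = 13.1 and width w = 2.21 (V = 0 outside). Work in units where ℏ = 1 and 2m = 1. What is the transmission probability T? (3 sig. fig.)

T = 0.938

E > V_b: inside the barrier k₂ = √(2m(E − V_b))/ℏ = 3.847, k₂w = 8.502.
T = [1 + V_b² sin²(k₂w) / (4E(E − V_b))]⁻¹ = 1/1.066 = 0.938.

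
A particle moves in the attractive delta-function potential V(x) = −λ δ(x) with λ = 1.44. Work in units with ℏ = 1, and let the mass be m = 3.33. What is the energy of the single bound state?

E = -3.45

For x ≠ 0 the bound state is ψ ∝ e^{−κ|x|}; integrating the TISE across the delta gives the cusp condition 2κ = 2mλ/ℏ², so κ = 4.795.
Then E = −ℏ²κ²/(2m) = −mλ²/(2ℏ²) = -3.453.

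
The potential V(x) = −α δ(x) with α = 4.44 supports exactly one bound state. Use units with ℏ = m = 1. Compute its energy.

E = -9.86

The bound state is ψ(x) = √κ e^{−κ|x|}. The derivative jump ψ'(0⁺) − ψ'(0⁻) = −(2mα/ℏ²)ψ(0) fixes κ = mα/ℏ² = 4.440.
Then E = −ℏ²κ²/(2m) = −mα²/(2ℏ²) = -9.857.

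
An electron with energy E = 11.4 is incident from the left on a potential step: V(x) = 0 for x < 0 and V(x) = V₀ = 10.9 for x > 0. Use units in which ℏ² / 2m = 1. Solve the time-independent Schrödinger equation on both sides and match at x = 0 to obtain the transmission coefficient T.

On each side the TISE gives plane waves with k = √(2m(E − V))/ℏ: k₁ = √(2·½·11.4) = 3.376, k₂ = √(2·½·0.5) = 0.7071.
Matching ψ and ψ′ at x = 0 gives r = (k₁ − k₂)/(k₁ + k₂), so R = r² = 0.4273 and T = 1 − R = 0.5727.

T = 0.573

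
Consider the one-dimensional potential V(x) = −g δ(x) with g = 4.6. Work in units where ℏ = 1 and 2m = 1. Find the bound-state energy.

E = -5.29

The bound state is ψ(x) = √κ e^{−κ|x|}. The derivative jump ψ'(0⁺) − ψ'(0⁻) = −(2mg/ℏ²)ψ(0) fixes κ = mg/ℏ² = 2.300.
Then E = −ℏ²κ²/(2m) = −mg²/(2ℏ²) = -5.290.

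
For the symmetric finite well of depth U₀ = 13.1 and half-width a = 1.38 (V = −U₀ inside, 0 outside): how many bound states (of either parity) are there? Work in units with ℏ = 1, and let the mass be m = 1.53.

N = 6

The dimensionless depth is z₀ = a√(2mU₀)/ℏ = 1.38 × √(40.09) = 8.737.
The even/odd transcendental equations gain one root per π/2 in z₀, giving N = 1 + ⌊2z₀/π⌋ = 1 + ⌊5.562⌋ = 6.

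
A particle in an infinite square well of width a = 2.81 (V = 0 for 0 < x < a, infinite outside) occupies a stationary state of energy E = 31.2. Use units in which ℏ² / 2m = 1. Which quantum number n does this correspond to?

n = 5

For an infinite well E_n = n²π²ℏ²/(2ma²), so n = (a/πℏ)√(2mE).
n = (2.81/π) × √(2 × 0.5 × 31.2) = 4.996 → n = 5.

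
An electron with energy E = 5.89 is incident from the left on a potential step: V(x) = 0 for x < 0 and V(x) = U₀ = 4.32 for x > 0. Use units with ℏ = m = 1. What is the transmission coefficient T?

The wavenumbers are k₁ = √(2mE)/ℏ = 3.432 on the left and k₂ = √(2m(E − U₀))/ℏ = 1.772 on the right.
Matching ψ and ψ′ at x = 0 gives r = (k₁ − k₂)/(k₁ + k₂), so R = r² = 0.1018 and T = 1 − R = 0.8982.

T = 0.898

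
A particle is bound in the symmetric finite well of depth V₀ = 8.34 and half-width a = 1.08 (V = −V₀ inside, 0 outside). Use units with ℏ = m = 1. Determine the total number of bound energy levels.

N = 3

Define the well-strength parameter z₀ = (a/ℏ)√(2mV₀) = 1.08 × √(2·1·8.34) = 4.411.
A new bound state (alternating even/odd) appears each time z₀ passes a multiple of π/2, so N = ⌊2z₀/π⌋ + 1 = ⌊2.808⌋ + 1 = 3.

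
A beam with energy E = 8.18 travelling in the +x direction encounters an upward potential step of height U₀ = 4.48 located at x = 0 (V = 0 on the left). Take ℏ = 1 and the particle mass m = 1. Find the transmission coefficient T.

T = 0.962

The wavenumbers are k₁ = √(2mE)/ℏ = 4.045 on the left and k₂ = √(2m(E − U₀))/ℏ = 2.720 on the right.
Matching ψ and ψ′ at x = 0 gives r = (k₁ − k₂)/(k₁ + k₂), so R = r² = 0.03833 and T = 1 − R = 0.9617.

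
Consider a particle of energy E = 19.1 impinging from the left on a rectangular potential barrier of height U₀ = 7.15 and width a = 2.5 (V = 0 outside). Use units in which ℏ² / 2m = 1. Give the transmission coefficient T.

T = 0.973

Above the barrier the interior wavenumber is k₂ = √(2m(E − U₀))/ℏ = 3.457, giving phase k₂a = 8.642.
T = [1 + U₀² sin²(k₂a) / (4E(E − U₀))]⁻¹ = 1/1.028 = 0.973.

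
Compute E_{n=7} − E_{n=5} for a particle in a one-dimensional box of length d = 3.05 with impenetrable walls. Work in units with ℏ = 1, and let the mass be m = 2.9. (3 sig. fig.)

ΔE = 4.39

E_n = n²π²ℏ²/(2md²), so ΔE = (7² − 5²) π²ℏ²/(2md²).
ΔE = 24 × π² / (2 × 2.9 × 3.05²) = 4.390.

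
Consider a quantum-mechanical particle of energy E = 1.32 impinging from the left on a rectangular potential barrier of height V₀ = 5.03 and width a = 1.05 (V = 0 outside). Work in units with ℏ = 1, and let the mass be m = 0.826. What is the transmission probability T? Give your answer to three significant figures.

E < V₀: inside the barrier ψ ∝ e^{±κx} with κ = √(2m(V₀ − E))/ℏ = 2.476.
κa = 2.599, sinh(κa) = 6.691.
The exact tunnelling result is T⁻¹ = 1 + V₀² sinh²(κa) / [4E(V₀ − E)] = 58.82, so T = 0.0170.

T = 0.0170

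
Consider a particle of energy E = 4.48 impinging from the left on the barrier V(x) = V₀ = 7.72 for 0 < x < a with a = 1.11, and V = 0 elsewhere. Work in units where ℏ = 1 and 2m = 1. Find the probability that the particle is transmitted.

Since E < V₀ the interior solution is evanescent with decay constant κ = √(2m(V₀ − E))/ℏ = 1.800.
κa = 1.998, sinh(κa) = 3.619.
Matching ψ, ψ′ at both faces gives T = [1 + V₀² sinh²(κa) / (4E(V₀ − E))]⁻¹ = 1/14.45 = 0.0692.

T = 0.0692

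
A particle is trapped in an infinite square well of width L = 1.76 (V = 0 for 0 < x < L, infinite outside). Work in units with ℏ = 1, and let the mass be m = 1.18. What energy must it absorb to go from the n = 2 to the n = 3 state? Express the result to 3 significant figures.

E_n = n²π²ℏ²/(2mL²), so ΔE = (3² − 2²) π²ℏ²/(2mL²).
ΔE = 5 × π² / (2 × 1.18 × 1.76²) = 6.750.

ΔE = 6.75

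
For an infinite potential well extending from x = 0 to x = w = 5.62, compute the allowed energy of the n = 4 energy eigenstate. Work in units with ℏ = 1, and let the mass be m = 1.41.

E = 1.77

Requiring ψ(0) = ψ(w) = 0 quantises k = nπ/w, hence E_n = ℏ²k²/2m = n²π²ℏ²/(2mw²).
E_4 = 4² × π² / (2 × 1.41 × 5.62²) = 1.773.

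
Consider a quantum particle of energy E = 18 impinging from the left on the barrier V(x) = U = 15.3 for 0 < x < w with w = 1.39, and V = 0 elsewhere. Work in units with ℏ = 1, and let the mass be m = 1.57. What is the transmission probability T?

E > U: inside the barrier k₂ = √(2m(E − U))/ℏ = 2.912, k₂w = 4.047.
Matching at both interfaces gives T⁻¹ = 1 + U² sin²(k₂w) / [4E(E − U)] = 1.746, hence T = 0.573.

T = 0.573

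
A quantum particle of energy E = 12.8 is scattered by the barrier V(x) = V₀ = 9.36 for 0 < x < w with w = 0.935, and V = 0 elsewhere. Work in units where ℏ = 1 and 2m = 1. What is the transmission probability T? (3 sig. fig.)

E > V₀: inside the barrier k₂ = √(2m(E − V₀))/ℏ = 1.855, k₂w = 1.734.
T = [1 + V₀² sin²(k₂w) / (4E(E − V₀))]⁻¹ = 1/1.484 = 0.674.

T = 0.674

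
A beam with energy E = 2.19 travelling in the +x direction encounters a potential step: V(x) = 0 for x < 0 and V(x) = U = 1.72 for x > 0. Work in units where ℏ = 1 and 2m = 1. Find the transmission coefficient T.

The wavenumbers are k₁ = √(2mE)/ℏ = 1.480 on the left and k₂ = √(2m(E − U))/ℏ = 0.6856 on the right.
Matching ψ and ψ′ at x = 0 gives r = (k₁ − k₂)/(k₁ + k₂), so R = r² = 0.1345 and T = 1 − R = 0.8655.

T = 0.865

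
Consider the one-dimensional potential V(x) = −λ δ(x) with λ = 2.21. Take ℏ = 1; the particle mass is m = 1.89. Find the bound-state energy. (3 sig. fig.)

The bound state is ψ(x) = √κ e^{−κ|x|}. The derivative jump ψ'(0⁺) − ψ'(0⁻) = −(2mλ/ℏ²)ψ(0) fixes κ = mλ/ℏ² = 4.177.
Then E = −ℏ²κ²/(2m) = −mλ²/(2ℏ²) = -4.615.

E = -4.62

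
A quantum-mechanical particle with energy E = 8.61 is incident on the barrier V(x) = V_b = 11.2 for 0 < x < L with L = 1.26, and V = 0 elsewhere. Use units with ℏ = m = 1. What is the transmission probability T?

T = 0.00916

Since E < V_b the interior solution is evanescent with decay constant κ = √(2m(V_b − E))/ℏ = 2.276.
κL = 2.868, sinh(κL) = 8.770.
The exact tunnelling result is T⁻¹ = 1 + V_b² sinh²(κL) / [4E(V_b − E)] = 109.2, so T = 0.00916.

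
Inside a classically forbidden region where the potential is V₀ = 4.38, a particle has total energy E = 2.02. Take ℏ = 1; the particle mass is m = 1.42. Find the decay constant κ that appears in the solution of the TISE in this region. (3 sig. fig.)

κ = 2.59

Since E < V₀ the TISE in this region is ψ'' = κ²ψ with κ = √(2m(V₀ − E))/ℏ.
κ = √(2 × 1.42 × 2.36) = 2.589.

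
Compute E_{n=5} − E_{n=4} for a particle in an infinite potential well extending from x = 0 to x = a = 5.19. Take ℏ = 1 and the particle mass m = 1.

ΔE = 1.65

E_n = n²π²ℏ²/(2ma²), so ΔE = (5² − 4²) π²ℏ²/(2ma²).
ΔE = 9 × π² / (2 × 1 × 5.19²) = 1.649.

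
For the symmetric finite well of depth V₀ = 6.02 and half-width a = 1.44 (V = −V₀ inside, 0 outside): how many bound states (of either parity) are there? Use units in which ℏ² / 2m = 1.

The dimensionless depth is z₀ = a√(2mV₀)/ℏ = 1.44 × √(6.020) = 3.533.
The even/odd transcendental equations gain one root per π/2 in z₀, giving N = 1 + ⌊2z₀/π⌋ = 1 + ⌊2.249⌋ = 3.

N = 3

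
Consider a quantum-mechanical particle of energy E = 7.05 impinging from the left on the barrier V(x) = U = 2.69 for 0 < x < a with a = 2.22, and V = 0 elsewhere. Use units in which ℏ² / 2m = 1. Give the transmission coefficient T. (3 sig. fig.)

T = 0.945

Above the barrier the interior wavenumber is k₂ = √(2m(E − U))/ℏ = 2.088, giving phase k₂a = 4.635.
Matching at both interfaces gives T⁻¹ = 1 + U² sin²(k₂a) / [4E(E − U)] = 1.059, hence T = 0.945.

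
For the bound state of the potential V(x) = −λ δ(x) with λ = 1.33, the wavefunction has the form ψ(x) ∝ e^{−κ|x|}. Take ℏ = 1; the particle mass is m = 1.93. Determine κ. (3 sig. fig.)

κ = 2.57

Integrating the TISE across x = 0 gives the cusp condition ψ'(0⁺) − ψ'(0⁻) = −(2mλ/ℏ²)ψ(0).
With ψ ∝ e^{−κ|x|} this yields −2κ = −2mλ/ℏ², so κ = mλ/ℏ² = 2.567.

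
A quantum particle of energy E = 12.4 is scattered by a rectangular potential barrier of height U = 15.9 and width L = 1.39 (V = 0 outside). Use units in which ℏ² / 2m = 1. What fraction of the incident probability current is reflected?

R = 0.985

Since E < U the interior solution is evanescent with decay constant κ = √(2m(U − E))/ℏ = 1.871.
κL = 2.600, sinh(κL) = 6.698.
Matching ψ, ψ′ at both faces gives T = [1 + U² sinh²(κL) / (4E(U − E))]⁻¹ = 1/66.33 = 0.0151.
R = 1 − T = 0.985.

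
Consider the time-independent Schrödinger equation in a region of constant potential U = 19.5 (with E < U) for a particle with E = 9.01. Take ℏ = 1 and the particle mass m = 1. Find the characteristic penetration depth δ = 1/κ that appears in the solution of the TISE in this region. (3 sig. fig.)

δ = 0.218

Since E < U the TISE in this region is ψ'' = κ²ψ with κ = √(2m(U − E))/ℏ.
κ = √(2 × 1 × 10.49) = 4.580. The penetration depth is δ = 1/κ = 0.218.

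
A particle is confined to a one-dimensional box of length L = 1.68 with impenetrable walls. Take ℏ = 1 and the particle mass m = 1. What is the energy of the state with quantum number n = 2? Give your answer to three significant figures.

E = 6.99

The infinite-well eigenfunctions ψ_n = √(2/L) sin(nπx/L) vanish at both walls, giving E_n = n²π²ℏ²/(2mL²).
E_2 = 2² × π² / (2 × 1 × 1.68²) = 6.994.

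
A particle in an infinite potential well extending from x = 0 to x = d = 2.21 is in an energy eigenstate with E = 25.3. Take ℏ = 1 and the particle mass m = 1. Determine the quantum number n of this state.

For an infinite well E_n = n²π²ℏ²/(2md²), so n = (d/πℏ)√(2mE).
n = (2.21/π) × √(2 × 1 × 25.3) = 5.004 → n = 5.

n = 5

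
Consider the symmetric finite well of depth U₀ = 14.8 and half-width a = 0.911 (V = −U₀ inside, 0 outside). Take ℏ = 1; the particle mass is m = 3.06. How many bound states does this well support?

N = 6

The dimensionless depth is z₀ = a√(2mU₀)/ℏ = 0.911 × √(90.58) = 8.670.
The even/odd transcendental equations gain one root per π/2 in z₀, giving N = 1 + ⌊2z₀/π⌋ = 1 + ⌊5.520⌋ = 6.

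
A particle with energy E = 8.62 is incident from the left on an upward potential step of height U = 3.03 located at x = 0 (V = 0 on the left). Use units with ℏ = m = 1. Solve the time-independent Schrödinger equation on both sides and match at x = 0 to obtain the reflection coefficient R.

R = 0.0116

On each side the TISE gives plane waves with k = √(2m(E − V))/ℏ: k₁ = √(2·1·8.62) = 4.152, k₂ = √(2·1·5.59) = 3.344.
Continuity of ψ and ψ′ at the step yields the reflection amplitude r = (k₁ − k₂)/(k₁ + k₂) = 0.1079; thus R = |r|² = 0.01163, T = 0.9884.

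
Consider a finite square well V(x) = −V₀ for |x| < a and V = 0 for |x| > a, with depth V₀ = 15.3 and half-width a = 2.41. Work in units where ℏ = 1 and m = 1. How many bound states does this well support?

N = 9

Define the well-strength parameter z₀ = (a/ℏ)√(2mV₀) = 2.41 × √(2·1·15.3) = 13.33.
The even/odd transcendental equations gain one root per π/2 in z₀, giving N = 1 + ⌊2z₀/π⌋ = 1 + ⌊8.487⌋ = 9.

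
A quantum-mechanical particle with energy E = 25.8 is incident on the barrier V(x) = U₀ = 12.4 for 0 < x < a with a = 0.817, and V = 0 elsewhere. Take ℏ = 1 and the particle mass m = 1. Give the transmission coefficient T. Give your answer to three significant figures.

Above the barrier the interior wavenumber is k₂ = √(2m(E − U₀))/ℏ = 5.177, giving phase k₂a = 4.230.
Matching at both interfaces gives T⁻¹ = 1 + U₀² sin²(k₂a) / [4E(E − U₀)] = 1.087, hence T = 0.920.

T = 0.920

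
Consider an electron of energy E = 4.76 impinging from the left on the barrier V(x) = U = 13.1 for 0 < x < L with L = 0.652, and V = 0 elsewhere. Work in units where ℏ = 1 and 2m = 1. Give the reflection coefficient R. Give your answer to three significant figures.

R = 0.918

E < U: inside the barrier ψ ∝ e^{±κx} with κ = √(2m(U − E))/ℏ = 2.888.
κL = 1.883, sinh(κL) = 3.210.
The exact tunnelling result is T⁻¹ = 1 + U² sinh²(κL) / [4E(U − E)] = 12.14, so T = 0.0824.
R = 1 − T = 0.918.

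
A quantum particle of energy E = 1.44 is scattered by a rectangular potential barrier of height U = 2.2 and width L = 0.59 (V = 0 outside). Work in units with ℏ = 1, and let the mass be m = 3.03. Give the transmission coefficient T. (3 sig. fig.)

T = 0.253

Since E < U the interior solution is evanescent with decay constant κ = √(2m(U − E))/ℏ = 2.146.
κL = 1.266, sinh(κL) = 1.633.
Matching ψ, ψ′ at both faces gives T = [1 + U² sinh²(κL) / (4E(U − E))]⁻¹ = 1/3.947 = 0.253.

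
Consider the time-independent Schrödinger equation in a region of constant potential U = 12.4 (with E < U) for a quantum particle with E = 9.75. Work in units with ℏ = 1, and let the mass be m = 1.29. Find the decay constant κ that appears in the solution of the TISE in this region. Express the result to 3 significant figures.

κ = 2.61

Since E < U the TISE in this region is ψ'' = κ²ψ with κ = √(2m(U − E))/ℏ.
κ = √(2 × 1.29 × 2.65) = 2.615.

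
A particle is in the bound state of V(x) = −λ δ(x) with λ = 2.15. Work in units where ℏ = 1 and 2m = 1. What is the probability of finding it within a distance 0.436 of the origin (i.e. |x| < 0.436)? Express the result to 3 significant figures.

The normalised bound state is ψ = √κ e^{−κ|x|} with κ = mλ/ℏ² = 1.075.
P(|x| < d) = ∫_{−d}^{d} κ e^{−2κ|x|} dx = 1 − e^{−2κd} = 1 − e^{−0.9374} = 0.6084.

P = 0.608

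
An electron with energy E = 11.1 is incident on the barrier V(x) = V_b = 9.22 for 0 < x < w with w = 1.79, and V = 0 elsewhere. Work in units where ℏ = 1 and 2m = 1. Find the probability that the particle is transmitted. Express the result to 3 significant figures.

E > V_b: inside the barrier k₂ = √(2m(E − V_b))/ℏ = 1.371, k₂w = 2.454.
T = [1 + V_b² sin²(k₂w) / (4E(E − V_b))]⁻¹ = 1/1.410 = 0.709.

T = 0.709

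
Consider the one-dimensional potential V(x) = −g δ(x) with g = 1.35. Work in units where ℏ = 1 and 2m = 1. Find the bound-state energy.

For x ≠ 0 the bound state is ψ ∝ e^{−κ|x|}; integrating the TISE across the delta gives the cusp condition 2κ = 2mg/ℏ², so κ = 0.6750.
Then E = −ℏ²κ²/(2m) = −mg²/(2ℏ²) = -0.4556.

E = -0.456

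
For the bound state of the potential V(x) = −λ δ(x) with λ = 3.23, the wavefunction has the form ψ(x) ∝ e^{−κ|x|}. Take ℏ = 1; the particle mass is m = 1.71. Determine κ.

Integrating the TISE across x = 0 gives the cusp condition ψ'(0⁺) − ψ'(0⁻) = −(2mλ/ℏ²)ψ(0).
With ψ ∝ e^{−κ|x|} this yields −2κ = −2mλ/ℏ², so κ = mλ/ℏ² = 5.523.

κ = 5.52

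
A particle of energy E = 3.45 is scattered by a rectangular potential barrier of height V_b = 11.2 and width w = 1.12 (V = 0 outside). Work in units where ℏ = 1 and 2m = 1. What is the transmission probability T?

T = 0.00666

E < V_b: inside the barrier ψ ∝ e^{±κx} with κ = √(2m(V_b − E))/ℏ = 2.784.
κw = 3.118, sinh(κw) = 11.28.
Matching ψ, ψ′ at both faces gives T = [1 + V_b² sinh²(κw) / (4E(V_b − E))]⁻¹ = 1/150.2 = 0.00666.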